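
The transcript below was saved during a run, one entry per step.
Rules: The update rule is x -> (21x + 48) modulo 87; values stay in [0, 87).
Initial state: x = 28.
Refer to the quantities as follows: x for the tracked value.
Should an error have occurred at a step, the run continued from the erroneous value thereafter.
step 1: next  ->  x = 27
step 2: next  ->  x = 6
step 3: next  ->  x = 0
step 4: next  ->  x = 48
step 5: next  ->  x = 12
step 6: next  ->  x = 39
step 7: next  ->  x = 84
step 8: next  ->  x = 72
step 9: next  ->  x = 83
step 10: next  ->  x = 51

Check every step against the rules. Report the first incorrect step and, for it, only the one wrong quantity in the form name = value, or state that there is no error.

step 9, x = 81

Recomputing the run from the initial state:
step 1: x = 27
step 2: x = 6
step 3: x = 0
step 4: x = 48
step 5: x = 12
step 6: x = 39
step 7: x = 84
step 8: x = 72
step 9: x = 81
step 10: x = 9
The first disagreement with the transcript is at step 9, where the value should be x = 81.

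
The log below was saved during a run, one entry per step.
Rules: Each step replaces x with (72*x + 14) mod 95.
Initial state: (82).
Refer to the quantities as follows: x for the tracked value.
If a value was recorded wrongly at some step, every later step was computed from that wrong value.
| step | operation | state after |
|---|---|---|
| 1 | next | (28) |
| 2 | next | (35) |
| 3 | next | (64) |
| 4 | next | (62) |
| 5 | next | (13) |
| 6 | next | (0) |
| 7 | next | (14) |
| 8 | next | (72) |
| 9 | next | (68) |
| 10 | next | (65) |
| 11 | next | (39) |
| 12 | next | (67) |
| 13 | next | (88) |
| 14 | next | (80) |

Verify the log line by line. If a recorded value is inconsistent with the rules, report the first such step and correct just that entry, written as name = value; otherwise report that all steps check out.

no error

Recomputing the run from the initial state:
step 1: x = 28
step 2: x = 35
step 3: x = 64
step 4: x = 62
step 5: x = 13
step 6: x = 0
step 7: x = 14
step 8: x = 72
step 9: x = 68
step 10: x = 65
step 11: x = 39
step 12: x = 67
step 13: x = 88
step 14: x = 80
This matches the log at every step.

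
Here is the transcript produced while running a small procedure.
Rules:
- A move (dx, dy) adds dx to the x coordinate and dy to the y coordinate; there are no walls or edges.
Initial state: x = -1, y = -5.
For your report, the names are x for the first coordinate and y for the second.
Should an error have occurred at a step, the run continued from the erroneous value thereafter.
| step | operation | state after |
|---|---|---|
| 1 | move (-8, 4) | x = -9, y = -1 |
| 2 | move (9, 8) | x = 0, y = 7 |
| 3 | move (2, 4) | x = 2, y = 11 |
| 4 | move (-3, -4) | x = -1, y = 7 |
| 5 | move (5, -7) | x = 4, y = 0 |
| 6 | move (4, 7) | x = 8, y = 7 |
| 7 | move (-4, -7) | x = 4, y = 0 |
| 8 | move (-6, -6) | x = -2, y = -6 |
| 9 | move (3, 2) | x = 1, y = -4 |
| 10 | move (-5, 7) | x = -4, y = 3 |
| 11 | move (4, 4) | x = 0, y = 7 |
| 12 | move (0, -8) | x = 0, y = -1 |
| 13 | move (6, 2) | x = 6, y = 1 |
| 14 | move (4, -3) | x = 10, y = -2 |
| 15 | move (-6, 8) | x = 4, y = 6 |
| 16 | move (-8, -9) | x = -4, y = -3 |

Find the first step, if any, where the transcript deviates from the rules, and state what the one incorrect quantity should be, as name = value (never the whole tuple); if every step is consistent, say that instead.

Recomputing the run from the initial state:
step 1: x = -9, y = -1
step 2: x = 0, y = 7
step 3: x = 2, y = 11
step 4: x = -1, y = 7
step 5: x = 4, y = 0
step 6: x = 8, y = 7
step 7: x = 4, y = 0
step 8: x = -2, y = -6
step 9: x = 1, y = -4
step 10: x = -4, y = 3
step 11: x = 0, y = 7
step 12: x = 0, y = -1
step 13: x = 6, y = 1
step 14: x = 10, y = -2
step 15: x = 4, y = 6
step 16: x = -4, y = -3
This matches the transcript at every step.

no error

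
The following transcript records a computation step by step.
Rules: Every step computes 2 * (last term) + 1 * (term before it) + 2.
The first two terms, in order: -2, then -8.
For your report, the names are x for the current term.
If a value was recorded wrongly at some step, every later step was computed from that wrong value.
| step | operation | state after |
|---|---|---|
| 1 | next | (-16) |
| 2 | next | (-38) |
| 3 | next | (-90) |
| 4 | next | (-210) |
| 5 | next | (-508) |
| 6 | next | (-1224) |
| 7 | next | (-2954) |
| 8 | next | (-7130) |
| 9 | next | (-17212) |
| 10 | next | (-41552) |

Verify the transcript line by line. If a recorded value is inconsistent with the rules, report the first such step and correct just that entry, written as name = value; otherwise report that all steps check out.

step 4, x = -216

1. x = 2*(-8) + (1)*(-2) + (2) = -16 (confirmed correct)
2. x = 2*(-16) + (1)*(-8) + (2) = -38 (checks out)
3. x = 2*(-38) + (1)*(-16) + (2) = -90 (consistent with the transcript)
4. x = 2*(-90) + (1)*(-38) + (2) = -216 (the transcript has a different value)
The audit stops at step 4: the recorded entry is wrong and should be x = -216.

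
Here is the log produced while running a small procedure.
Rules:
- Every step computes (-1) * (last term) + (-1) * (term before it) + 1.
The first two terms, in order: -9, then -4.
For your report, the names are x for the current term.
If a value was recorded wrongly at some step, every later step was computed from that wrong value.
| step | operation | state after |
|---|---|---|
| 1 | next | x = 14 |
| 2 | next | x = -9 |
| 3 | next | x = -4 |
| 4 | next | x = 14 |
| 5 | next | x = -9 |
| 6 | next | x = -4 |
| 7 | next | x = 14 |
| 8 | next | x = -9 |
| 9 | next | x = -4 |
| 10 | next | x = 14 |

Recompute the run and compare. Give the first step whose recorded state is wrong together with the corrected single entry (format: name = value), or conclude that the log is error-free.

no error

1. x = -1*(-4) + (-1)*(-9) + (1) = 14 (same as recorded)
2. x = -1*(14) + (-1)*(-4) + (1) = -9 (matches)
3. x = -1*(-9) + (-1)*(14) + (1) = -4 (no discrepancy)
4. x = -1*(-4) + (-1)*(-9) + (1) = 14 (matches)
5. x = -1*(14) + (-1)*(-4) + (1) = -9 (matches)
6. x = -1*(-9) + (-1)*(14) + (1) = -4 (agrees with the log)
7. x = -1*(-4) + (-1)*(-9) + (1) = 14 (checks out)
8. x = -1*(14) + (-1)*(-4) + (1) = -9 (verified)
9. x = -1*(-9) + (-1)*(14) + (1) = -4 (same as recorded)
10. x = -1*(-4) + (-1)*(-9) + (1) = 14 (exactly as logged)
All steps check out; nothing to correct.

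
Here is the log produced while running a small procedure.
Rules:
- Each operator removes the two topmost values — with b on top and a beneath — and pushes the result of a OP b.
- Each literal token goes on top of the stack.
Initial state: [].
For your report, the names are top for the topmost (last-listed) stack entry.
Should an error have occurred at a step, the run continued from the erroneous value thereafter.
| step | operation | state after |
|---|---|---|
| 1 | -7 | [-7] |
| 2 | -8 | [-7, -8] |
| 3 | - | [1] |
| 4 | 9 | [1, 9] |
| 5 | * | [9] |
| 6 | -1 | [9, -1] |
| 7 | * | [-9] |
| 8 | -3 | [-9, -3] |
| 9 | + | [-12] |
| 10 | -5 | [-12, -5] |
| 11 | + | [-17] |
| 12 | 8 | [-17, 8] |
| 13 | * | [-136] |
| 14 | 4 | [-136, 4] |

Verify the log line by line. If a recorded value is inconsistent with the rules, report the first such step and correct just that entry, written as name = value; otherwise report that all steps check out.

no error

Recomputing the run from the initial state:
step 1: [-7]
step 2: [-7, -8]
step 3: [1]
step 4: [1, 9]
step 5: [9]
step 6: [9, -1]
step 7: [-9]
step 8: [-9, -3]
step 9: [-12]
step 10: [-12, -5]
step 11: [-17]
step 12: [-17, 8]
step 13: [-136]
step 14: [-136, 4]
This matches the log at every step.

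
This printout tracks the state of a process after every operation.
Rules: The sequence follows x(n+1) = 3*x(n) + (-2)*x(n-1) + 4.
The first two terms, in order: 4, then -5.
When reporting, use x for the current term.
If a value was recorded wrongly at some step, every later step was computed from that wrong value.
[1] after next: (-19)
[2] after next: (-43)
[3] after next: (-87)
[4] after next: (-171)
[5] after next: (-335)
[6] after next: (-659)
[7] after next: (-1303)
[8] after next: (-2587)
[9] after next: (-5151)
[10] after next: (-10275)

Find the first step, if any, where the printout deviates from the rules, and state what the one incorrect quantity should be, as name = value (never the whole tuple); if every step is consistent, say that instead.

1. x = 3*(-5) + (-2)*(4) + (4) = -19 (checks out)
2. x = 3*(-19) + (-2)*(-5) + (4) = -43 (confirmed correct)
3. x = 3*(-43) + (-2)*(-19) + (4) = -87 (confirmed correct)
4. x = 3*(-87) + (-2)*(-43) + (4) = -171 (verified)
5. x = 3*(-171) + (-2)*(-87) + (4) = -335 (consistent with the printout)
6. x = 3*(-335) + (-2)*(-171) + (4) = -659 (exactly as logged)
7. x = 3*(-659) + (-2)*(-335) + (4) = -1303 (consistent with the printout)
8. x = 3*(-1303) + (-2)*(-659) + (4) = -2587 (checks out)
9. x = 3*(-2587) + (-2)*(-1303) + (4) = -5151 (same as recorded)
10. x = 3*(-5151) + (-2)*(-2587) + (4) = -10275 (checks out)
Each recorded entry agrees with the recomputation.

no error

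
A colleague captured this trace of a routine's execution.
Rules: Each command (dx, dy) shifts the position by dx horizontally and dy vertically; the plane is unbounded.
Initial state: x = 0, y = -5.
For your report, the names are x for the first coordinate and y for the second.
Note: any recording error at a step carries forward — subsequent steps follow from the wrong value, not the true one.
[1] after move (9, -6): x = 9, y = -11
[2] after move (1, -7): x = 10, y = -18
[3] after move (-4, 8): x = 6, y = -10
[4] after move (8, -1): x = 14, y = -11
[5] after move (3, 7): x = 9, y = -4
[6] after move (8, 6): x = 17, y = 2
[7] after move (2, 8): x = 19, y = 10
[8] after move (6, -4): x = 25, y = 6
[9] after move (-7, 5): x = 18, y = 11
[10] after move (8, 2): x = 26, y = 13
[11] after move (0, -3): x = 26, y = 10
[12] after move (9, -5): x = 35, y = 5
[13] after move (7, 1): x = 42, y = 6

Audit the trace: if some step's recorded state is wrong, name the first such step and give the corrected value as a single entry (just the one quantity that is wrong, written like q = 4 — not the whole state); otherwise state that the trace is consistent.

step 5, x = 17

Recomputing the run from the initial state:
step 1: x = 9, y = -11
step 2: x = 10, y = -18
step 3: x = 6, y = -10
step 4: x = 14, y = -11
step 5: x = 17, y = -4
step 6: x = 25, y = 2
step 7: x = 27, y = 10
step 8: x = 33, y = 6
step 9: x = 26, y = 11
step 10: x = 34, y = 13
step 11: x = 34, y = 10
step 12: x = 43, y = 5
step 13: x = 50, y = 6
The first disagreement with the trace is at step 5, where the value should be x = 17.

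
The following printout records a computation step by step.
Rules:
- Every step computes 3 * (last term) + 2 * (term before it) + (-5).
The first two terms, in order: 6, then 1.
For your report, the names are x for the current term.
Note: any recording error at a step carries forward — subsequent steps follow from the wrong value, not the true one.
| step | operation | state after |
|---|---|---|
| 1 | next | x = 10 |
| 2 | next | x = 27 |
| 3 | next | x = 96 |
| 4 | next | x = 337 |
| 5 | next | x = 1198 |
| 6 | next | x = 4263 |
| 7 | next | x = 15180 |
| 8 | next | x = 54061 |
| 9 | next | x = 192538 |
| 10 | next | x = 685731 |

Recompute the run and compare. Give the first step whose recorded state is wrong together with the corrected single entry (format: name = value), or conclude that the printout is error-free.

1. x = 3*(1) + (2)*(6) + (-5) = 10 (matches)
2. x = 3*(10) + (2)*(1) + (-5) = 27 (checks out)
3. x = 3*(27) + (2)*(10) + (-5) = 96 (confirmed correct)
4. x = 3*(96) + (2)*(27) + (-5) = 337 (in agreement)
5. x = 3*(337) + (2)*(96) + (-5) = 1198 (checks out)
6. x = 3*(1198) + (2)*(337) + (-5) = 4263 (no discrepancy)
7. x = 3*(4263) + (2)*(1198) + (-5) = 15180 (confirmed correct)
8. x = 3*(15180) + (2)*(4263) + (-5) = 54061 (same as recorded)
9. x = 3*(54061) + (2)*(15180) + (-5) = 192538 (exactly as logged)
10. x = 3*(192538) + (2)*(54061) + (-5) = 685731 (consistent with the printout)
Nothing is out of place; the run is error-free.

no error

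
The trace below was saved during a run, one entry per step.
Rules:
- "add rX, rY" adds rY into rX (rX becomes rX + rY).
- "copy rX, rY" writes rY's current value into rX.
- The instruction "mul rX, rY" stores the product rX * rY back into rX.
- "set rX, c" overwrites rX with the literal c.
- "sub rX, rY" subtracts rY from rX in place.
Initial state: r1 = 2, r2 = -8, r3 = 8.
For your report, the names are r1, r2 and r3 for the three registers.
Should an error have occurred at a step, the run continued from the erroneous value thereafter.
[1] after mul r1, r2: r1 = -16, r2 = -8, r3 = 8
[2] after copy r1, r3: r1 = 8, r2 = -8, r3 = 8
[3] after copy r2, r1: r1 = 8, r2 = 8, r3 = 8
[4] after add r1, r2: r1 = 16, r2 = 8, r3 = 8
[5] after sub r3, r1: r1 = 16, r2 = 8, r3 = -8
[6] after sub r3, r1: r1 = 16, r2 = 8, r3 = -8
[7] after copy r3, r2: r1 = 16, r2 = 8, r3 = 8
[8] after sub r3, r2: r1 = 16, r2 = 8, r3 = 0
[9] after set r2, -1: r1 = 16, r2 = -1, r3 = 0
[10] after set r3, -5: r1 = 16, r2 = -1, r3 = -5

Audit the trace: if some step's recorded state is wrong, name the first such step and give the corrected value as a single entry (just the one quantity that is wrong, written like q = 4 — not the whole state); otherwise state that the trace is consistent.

step 6, r3 = -24

Recomputing the run from the initial state:
step 1: r1 = -16, r2 = -8, r3 = 8
step 2: r1 = 8, r2 = -8, r3 = 8
step 3: r1 = 8, r2 = 8, r3 = 8
step 4: r1 = 16, r2 = 8, r3 = 8
step 5: r1 = 16, r2 = 8, r3 = -8
step 6: r1 = 16, r2 = 8, r3 = -24
step 7: r1 = 16, r2 = 8, r3 = 8
step 8: r1 = 16, r2 = 8, r3 = 0
step 9: r1 = 16, r2 = -1, r3 = 0
step 10: r1 = 16, r2 = -1, r3 = -5
The first disagreement with the trace is at step 6, where the value should be r3 = -24.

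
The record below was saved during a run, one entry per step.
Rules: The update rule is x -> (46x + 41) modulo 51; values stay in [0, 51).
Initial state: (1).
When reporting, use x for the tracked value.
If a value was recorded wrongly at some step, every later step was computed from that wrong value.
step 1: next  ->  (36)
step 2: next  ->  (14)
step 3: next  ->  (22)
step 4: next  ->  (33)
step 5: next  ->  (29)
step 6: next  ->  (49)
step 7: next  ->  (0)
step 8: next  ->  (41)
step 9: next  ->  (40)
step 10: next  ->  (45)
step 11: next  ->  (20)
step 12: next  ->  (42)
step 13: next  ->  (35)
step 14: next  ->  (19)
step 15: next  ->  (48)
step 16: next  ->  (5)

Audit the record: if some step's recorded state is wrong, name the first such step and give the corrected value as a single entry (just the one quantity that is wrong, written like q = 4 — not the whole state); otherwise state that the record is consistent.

step 12, x = 43

Recomputing the run from the initial state:
step 1: x = 36
step 2: x = 14
step 3: x = 22
step 4: x = 33
step 5: x = 29
step 6: x = 49
step 7: x = 0
step 8: x = 41
step 9: x = 40
step 10: x = 45
step 11: x = 20
step 12: x = 43
step 13: x = 30
step 14: x = 44
step 15: x = 25
step 16: x = 18
The first disagreement with the record is at step 12, where the value should be x = 43.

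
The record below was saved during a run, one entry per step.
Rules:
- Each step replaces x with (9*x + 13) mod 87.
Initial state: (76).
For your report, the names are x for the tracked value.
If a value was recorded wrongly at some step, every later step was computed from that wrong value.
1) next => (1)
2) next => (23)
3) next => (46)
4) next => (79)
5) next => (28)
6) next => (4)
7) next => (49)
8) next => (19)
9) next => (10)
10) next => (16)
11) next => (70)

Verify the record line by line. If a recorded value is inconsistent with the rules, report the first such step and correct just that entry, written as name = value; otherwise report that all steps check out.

step 2, x = 22

Step 1: x = (9*76 + 13) mod 87 = 1 — exactly as logged.
Step 2: x = (9*1 + 13) mod 87 = 22 — this is not what the record shows.
The audit stops at step 2: the recorded entry is wrong and should be x = 22.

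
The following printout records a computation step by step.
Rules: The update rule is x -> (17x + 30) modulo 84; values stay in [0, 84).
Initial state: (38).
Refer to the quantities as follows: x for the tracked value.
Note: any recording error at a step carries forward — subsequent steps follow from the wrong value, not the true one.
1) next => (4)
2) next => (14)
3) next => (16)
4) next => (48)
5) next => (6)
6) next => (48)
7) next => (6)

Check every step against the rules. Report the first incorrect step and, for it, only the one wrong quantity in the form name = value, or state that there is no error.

Recomputing the run from the initial state:
step 1: x = 4
step 2: x = 14
step 3: x = 16
step 4: x = 50
step 5: x = 40
step 6: x = 38
step 7: x = 4
The first disagreement with the printout is at step 4, where the value should be x = 50.

step 4, x = 50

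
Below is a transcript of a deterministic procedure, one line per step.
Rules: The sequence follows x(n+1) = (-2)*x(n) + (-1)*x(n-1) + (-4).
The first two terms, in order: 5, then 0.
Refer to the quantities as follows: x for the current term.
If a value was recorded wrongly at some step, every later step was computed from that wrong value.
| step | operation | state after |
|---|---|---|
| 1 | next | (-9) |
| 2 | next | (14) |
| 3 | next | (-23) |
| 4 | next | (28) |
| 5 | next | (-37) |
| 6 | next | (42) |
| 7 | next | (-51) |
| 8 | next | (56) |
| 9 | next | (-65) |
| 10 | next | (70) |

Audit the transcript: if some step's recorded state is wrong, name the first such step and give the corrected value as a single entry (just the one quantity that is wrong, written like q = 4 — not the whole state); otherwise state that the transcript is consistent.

Recomputing the run from the initial state:
step 1: x = -9
step 2: x = 14
step 3: x = -23
step 4: x = 28
step 5: x = -37
step 6: x = 42
step 7: x = -51
step 8: x = 56
step 9: x = -65
step 10: x = 70
This matches the transcript at every step.

no error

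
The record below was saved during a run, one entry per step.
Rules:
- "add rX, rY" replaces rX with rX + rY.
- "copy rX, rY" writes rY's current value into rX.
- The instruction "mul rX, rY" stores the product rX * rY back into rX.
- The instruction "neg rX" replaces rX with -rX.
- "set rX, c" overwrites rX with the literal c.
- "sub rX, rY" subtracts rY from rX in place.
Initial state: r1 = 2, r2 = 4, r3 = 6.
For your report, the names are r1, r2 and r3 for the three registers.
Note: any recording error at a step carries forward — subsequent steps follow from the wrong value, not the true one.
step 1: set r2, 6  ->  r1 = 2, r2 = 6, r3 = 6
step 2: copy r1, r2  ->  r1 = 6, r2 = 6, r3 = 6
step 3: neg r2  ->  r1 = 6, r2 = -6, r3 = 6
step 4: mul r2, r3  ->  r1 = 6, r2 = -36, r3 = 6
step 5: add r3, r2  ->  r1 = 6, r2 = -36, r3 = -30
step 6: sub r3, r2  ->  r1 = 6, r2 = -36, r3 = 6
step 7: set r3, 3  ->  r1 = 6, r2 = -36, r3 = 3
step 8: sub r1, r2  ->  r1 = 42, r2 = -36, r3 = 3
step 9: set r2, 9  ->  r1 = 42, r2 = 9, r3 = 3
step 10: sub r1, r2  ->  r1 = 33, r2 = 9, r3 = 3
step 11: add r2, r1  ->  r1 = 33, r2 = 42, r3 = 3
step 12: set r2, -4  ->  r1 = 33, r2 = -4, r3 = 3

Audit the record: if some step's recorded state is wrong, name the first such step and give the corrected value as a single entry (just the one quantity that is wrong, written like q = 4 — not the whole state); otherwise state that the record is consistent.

no error

Step 1: r2 = 6 — confirmed correct.
Step 2: r1 = 6 — same as recorded.
Step 3: r2 = -(6) = -6 — checks out.
Step 4: r2 = -6 * 6 = -36 — no discrepancy.
Step 5: r3 = 6 + -36 = -30 — no discrepancy.
Step 6: r3 = -30 - -36 = 6 — in agreement.
Step 7: r3 = 3 — matches.
Step 8: r1 = 6 - -36 = 42 — consistent with the record.
Step 9: r2 = 9 — checks out.
Step 10: r1 = 42 - 9 = 33 — verified.
Step 11: r2 = 9 + 33 = 42 — matches.
Step 12: r2 = -4 — same as recorded.
All entries verified; no error found.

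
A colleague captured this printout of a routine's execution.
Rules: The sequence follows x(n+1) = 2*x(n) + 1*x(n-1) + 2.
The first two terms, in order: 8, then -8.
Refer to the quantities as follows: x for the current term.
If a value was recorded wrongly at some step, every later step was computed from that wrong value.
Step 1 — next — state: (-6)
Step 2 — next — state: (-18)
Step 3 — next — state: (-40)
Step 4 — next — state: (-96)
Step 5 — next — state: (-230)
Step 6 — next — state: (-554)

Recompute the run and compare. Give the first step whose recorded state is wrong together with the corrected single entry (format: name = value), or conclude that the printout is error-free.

1. x = 2*(-8) + (1)*(8) + (2) = -6 (same as recorded)
2. x = 2*(-6) + (1)*(-8) + (2) = -18 (checks out)
3. x = 2*(-18) + (1)*(-6) + (2) = -40 (confirmed correct)
4. x = 2*(-40) + (1)*(-18) + (2) = -96 (checks out)
5. x = 2*(-96) + (1)*(-40) + (2) = -230 (matches)
6. x = 2*(-230) + (1)*(-96) + (2) = -554 (agrees with the printout)
Nothing is out of place; the run is error-free.

no error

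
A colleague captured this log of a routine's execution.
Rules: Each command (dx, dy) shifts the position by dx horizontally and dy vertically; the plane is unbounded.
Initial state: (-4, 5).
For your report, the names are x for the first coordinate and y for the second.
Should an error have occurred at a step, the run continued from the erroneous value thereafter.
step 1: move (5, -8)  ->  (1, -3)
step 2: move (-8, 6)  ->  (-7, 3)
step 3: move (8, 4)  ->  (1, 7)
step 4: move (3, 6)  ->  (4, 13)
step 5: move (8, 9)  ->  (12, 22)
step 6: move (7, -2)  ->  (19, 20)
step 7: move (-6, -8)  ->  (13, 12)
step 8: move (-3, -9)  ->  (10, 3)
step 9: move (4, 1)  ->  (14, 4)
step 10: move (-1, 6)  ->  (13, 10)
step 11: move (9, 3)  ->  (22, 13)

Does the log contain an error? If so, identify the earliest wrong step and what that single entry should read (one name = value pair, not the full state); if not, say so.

no error

Recomputing the run from the initial state:
step 1: x = 1, y = -3
step 2: x = -7, y = 3
step 3: x = 1, y = 7
step 4: x = 4, y = 13
step 5: x = 12, y = 22
step 6: x = 19, y = 20
step 7: x = 13, y = 12
step 8: x = 10, y = 3
step 9: x = 14, y = 4
step 10: x = 13, y = 10
step 11: x = 22, y = 13
This matches the log at every step.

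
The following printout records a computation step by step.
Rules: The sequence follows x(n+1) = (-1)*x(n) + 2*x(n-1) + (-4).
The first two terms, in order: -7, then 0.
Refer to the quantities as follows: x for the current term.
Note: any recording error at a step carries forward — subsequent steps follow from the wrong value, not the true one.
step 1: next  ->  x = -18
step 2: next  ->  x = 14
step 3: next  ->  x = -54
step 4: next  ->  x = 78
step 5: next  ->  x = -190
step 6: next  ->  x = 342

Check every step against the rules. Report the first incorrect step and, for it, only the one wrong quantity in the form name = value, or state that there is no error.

no error

Recomputing the run from the initial state:
step 1: x = -18
step 2: x = 14
step 3: x = -54
step 4: x = 78
step 5: x = -190
step 6: x = 342
This matches the printout at every step.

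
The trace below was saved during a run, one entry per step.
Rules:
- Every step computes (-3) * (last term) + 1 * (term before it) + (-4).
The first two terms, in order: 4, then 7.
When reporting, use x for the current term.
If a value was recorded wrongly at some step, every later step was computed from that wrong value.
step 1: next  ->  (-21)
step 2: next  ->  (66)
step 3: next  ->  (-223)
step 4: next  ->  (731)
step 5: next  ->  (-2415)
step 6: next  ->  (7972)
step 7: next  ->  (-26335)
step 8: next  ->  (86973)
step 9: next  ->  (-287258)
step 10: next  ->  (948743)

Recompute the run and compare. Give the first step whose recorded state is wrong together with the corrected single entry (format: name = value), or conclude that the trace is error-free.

step 5, x = -2420

Recomputing the run from the initial state:
step 1: x = -21
step 2: x = 66
step 3: x = -223
step 4: x = 731
step 5: x = -2420
step 6: x = 7987
step 7: x = -26385
step 8: x = 87138
step 9: x = -287803
step 10: x = 950543
The first disagreement with the trace is at step 5, where the value should be x = -2420.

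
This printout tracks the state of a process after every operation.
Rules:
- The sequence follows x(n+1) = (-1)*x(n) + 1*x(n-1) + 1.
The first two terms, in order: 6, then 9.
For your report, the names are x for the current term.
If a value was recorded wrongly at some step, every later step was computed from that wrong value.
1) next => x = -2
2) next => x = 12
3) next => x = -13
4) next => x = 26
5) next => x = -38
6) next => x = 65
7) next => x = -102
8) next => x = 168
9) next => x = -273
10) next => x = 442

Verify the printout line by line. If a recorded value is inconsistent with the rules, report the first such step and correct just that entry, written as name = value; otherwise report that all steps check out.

Recomputing the run from the initial state:
step 1: x = -2
step 2: x = 12
step 3: x = -13
step 4: x = 26
step 5: x = -38
step 6: x = 65
step 7: x = -102
step 8: x = 168
step 9: x = -269
step 10: x = 438
The first disagreement with the printout is at step 9, where the value should be x = -269.

step 9, x = -269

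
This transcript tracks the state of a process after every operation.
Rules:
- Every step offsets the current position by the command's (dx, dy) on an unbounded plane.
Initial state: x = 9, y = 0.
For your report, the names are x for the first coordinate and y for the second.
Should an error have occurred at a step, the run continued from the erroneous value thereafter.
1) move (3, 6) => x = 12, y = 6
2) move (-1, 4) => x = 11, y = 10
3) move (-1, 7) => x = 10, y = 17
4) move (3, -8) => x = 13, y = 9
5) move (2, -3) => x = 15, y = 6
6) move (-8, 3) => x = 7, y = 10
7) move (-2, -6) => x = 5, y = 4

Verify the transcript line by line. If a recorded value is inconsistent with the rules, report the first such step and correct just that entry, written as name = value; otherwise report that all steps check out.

Step 1: x = 9 + (3) = 12, y = 0 + (6) = 6 — exactly as logged.
Step 2: x = 12 + (-1) = 11, y = 6 + (4) = 10 — confirmed correct.
Step 3: x = 11 + (-1) = 10, y = 10 + (7) = 17 — same as recorded.
Step 4: x = 10 + (3) = 13, y = 17 + (-8) = 9 — verified.
Step 5: x = 13 + (2) = 15, y = 9 + (-3) = 6 — agrees with the transcript.
Step 6: x = 15 + (-8) = 7, y = 6 + (3) = 9 — the transcript disagrees here.
The audit stops at step 6: the recorded entry is wrong and should be y = 9.

step 6, y = 9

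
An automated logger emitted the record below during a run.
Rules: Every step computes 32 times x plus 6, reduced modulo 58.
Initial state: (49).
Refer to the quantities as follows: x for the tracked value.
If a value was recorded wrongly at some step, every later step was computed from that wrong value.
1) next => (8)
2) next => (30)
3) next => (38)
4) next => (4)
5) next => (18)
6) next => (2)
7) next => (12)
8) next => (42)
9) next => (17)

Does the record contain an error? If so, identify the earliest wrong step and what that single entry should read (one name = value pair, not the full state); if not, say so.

step 9, x = 16

Recomputing the run from the initial state:
step 1: x = 8
step 2: x = 30
step 3: x = 38
step 4: x = 4
step 5: x = 18
step 6: x = 2
step 7: x = 12
step 8: x = 42
step 9: x = 16
The first disagreement with the record is at step 9, where the value should be x = 16.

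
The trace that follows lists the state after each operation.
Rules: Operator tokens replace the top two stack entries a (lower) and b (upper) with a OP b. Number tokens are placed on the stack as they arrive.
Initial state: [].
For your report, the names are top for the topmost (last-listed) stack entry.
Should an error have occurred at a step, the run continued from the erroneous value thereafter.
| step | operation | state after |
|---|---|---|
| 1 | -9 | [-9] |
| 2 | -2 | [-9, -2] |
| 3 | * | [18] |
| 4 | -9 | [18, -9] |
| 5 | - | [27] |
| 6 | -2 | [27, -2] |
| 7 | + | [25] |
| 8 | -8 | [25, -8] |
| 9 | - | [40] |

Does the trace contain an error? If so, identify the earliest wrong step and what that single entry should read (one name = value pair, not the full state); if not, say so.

Recomputing the run from the initial state:
step 1: [-9]
step 2: [-9, -2]
step 3: [18]
step 4: [18, -9]
step 5: [27]
step 6: [27, -2]
step 7: [25]
step 8: [25, -8]
step 9: [33]
The first disagreement with the trace is at step 9, where the value should be top = 33.

step 9, top = 33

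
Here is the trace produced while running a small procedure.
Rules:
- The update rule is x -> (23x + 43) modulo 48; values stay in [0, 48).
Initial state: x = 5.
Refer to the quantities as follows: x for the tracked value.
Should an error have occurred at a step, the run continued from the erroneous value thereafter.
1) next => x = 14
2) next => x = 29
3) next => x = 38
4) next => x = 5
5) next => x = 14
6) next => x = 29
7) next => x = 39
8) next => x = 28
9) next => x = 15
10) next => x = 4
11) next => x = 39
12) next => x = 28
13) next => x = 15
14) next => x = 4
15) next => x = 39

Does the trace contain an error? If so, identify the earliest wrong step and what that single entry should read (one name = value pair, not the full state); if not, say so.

step 7, x = 38

Recomputing the run from the initial state:
step 1: x = 14
step 2: x = 29
step 3: x = 38
step 4: x = 5
step 5: x = 14
step 6: x = 29
step 7: x = 38
step 8: x = 5
step 9: x = 14
step 10: x = 29
step 11: x = 38
step 12: x = 5
step 13: x = 14
step 14: x = 29
step 15: x = 38
The first disagreement with the trace is at step 7, where the value should be x = 38.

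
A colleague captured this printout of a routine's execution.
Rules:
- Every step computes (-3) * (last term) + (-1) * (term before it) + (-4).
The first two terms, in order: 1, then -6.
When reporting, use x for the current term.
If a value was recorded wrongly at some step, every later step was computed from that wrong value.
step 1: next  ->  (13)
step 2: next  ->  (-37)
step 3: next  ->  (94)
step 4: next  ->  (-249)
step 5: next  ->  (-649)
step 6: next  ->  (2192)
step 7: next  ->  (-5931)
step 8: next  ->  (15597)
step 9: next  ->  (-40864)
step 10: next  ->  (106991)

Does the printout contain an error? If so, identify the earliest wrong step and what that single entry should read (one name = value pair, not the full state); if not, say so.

step 5, x = 649

1. x = -3*(-6) + (-1)*(1) + (-4) = 13 (in agreement)
2. x = -3*(13) + (-1)*(-6) + (-4) = -37 (in agreement)
3. x = -3*(-37) + (-1)*(13) + (-4) = 94 (exactly as logged)
4. x = -3*(94) + (-1)*(-37) + (-4) = -249 (no discrepancy)
5. x = -3*(-249) + (-1)*(94) + (-4) = 649 (the printout has a different value)
Step 5 is the first one off; corrected, x = 649.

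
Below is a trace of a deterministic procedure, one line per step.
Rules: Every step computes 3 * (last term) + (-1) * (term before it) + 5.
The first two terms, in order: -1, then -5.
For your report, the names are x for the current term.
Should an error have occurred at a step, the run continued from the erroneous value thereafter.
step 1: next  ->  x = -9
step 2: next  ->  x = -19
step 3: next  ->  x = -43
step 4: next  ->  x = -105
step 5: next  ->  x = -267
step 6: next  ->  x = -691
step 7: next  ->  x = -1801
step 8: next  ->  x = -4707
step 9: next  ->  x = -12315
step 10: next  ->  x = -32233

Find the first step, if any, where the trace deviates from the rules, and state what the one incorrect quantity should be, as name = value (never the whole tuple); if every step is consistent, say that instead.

step 2, x = -17

1. x = 3*(-5) + (-1)*(-1) + (5) = -9 (no discrepancy)
2. x = 3*(-9) + (-1)*(-5) + (5) = -17 (the entry is off here)
Conclusion: step 2 carries the first error; the entry should be x = -17.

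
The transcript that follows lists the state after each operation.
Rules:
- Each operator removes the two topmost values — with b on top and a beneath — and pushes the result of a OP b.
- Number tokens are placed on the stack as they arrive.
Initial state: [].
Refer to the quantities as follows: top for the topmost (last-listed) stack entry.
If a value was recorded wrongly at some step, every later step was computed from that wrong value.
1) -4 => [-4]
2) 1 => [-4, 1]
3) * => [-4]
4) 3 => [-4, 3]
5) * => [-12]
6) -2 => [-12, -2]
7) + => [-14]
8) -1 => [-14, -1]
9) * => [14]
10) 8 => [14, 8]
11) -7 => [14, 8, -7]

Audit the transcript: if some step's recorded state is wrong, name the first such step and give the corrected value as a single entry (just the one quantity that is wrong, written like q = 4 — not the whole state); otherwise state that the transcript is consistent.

no error

Step 1: push -4: top = -4 — confirmed correct.
Step 2: push 1: top = 1 — exactly as logged.
Step 3: -4 * 1 = -4 — consistent with the transcript.
Step 4: push 3: top = 3 — in agreement.
Step 5: -4 * 3 = -12 — no discrepancy.
Step 6: push -2: top = -2 — agrees with the transcript.
Step 7: -12 + -2 = -14 — consistent with the transcript.
Step 8: push -1: top = -1 — confirmed correct.
Step 9: -14 * -1 = 14 — same as recorded.
Step 10: push 8: top = 8 — in agreement.
Step 11: push -7: top = -7 — consistent with the transcript.
The recomputation confirms every line.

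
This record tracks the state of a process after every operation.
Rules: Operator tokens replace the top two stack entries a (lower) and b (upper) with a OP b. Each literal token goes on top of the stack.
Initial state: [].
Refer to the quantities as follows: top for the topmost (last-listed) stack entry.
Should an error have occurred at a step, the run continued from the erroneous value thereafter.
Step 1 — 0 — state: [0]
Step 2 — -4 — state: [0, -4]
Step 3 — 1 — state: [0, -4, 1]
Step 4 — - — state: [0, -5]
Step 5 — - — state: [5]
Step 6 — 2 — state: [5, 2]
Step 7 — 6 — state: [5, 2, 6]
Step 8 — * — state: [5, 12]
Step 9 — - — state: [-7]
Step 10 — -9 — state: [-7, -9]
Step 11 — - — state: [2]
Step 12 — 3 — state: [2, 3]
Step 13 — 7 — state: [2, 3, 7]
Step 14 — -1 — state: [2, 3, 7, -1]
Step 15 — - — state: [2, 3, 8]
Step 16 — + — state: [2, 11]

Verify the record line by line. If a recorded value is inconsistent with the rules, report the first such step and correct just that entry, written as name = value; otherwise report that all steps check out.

Step 1: push 0: top = 0 — consistent with the record.
Step 2: push -4: top = -4 — confirmed correct.
Step 3: push 1: top = 1 — agrees with the record.
Step 4: -4 - 1 = -5 — matches.
Step 5: 0 - -5 = 5 — same as recorded.
Step 6: push 2: top = 2 — consistent with the record.
Step 7: push 6: top = 6 — in agreement.
Step 8: 2 * 6 = 12 — verified.
Step 9: 5 - 12 = -7 — exactly as logged.
Step 10: push -9: top = -9 — agrees with the record.
Step 11: -7 - -9 = 2 — checks out.
Step 12: push 3: top = 3 — consistent with the record.
Step 13: push 7: top = 7 — same as recorded.
Step 14: push -1: top = -1 — no discrepancy.
Step 15: 7 - -1 = 8 — consistent with the record.
Step 16: 3 + 8 = 11 — confirmed correct.
Each recorded entry agrees with the recomputation.

no error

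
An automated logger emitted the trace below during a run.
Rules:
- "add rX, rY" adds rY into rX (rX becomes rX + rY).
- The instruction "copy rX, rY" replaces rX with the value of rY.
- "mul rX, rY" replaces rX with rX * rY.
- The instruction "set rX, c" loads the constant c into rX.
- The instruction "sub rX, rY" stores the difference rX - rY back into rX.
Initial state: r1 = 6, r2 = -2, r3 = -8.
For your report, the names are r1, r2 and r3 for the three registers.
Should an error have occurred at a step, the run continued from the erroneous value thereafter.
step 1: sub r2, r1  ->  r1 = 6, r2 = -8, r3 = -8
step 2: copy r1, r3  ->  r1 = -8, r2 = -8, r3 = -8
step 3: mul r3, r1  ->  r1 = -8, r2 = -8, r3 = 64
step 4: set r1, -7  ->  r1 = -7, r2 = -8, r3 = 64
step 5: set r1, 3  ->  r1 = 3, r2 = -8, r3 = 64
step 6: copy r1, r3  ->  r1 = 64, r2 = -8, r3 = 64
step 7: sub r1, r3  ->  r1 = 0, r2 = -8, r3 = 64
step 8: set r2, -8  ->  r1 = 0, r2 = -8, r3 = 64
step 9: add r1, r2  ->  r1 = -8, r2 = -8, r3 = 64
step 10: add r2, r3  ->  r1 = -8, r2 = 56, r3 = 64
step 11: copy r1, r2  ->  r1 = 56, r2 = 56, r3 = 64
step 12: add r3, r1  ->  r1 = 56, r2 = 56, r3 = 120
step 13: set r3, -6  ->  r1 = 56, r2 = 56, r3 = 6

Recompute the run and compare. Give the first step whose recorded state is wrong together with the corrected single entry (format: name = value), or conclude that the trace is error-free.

Recomputing the run from the initial state:
step 1: r1 = 6, r2 = -8, r3 = -8
step 2: r1 = -8, r2 = -8, r3 = -8
step 3: r1 = -8, r2 = -8, r3 = 64
step 4: r1 = -7, r2 = -8, r3 = 64
step 5: r1 = 3, r2 = -8, r3 = 64
step 6: r1 = 64, r2 = -8, r3 = 64
step 7: r1 = 0, r2 = -8, r3 = 64
step 8: r1 = 0, r2 = -8, r3 = 64
step 9: r1 = -8, r2 = -8, r3 = 64
step 10: r1 = -8, r2 = 56, r3 = 64
step 11: r1 = 56, r2 = 56, r3 = 64
step 12: r1 = 56, r2 = 56, r3 = 120
step 13: r1 = 56, r2 = 56, r3 = -6
The first disagreement with the trace is at step 13, where the value should be r3 = -6.

step 13, r3 = -6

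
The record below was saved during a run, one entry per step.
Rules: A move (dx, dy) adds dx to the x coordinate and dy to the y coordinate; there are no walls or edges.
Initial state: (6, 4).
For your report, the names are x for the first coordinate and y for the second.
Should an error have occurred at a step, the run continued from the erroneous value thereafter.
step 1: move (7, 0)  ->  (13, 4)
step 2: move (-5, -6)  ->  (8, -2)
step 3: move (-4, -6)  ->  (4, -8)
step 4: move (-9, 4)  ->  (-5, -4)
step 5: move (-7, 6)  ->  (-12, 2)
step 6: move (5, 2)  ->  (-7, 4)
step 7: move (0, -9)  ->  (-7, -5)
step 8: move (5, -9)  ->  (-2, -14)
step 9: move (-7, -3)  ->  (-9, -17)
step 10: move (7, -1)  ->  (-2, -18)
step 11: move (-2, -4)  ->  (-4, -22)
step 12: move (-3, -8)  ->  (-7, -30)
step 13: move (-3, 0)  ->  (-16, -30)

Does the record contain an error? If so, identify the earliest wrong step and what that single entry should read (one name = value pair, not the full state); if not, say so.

step 1: x = 6 + (7) = 13, y = 4 + (0) = 4 -> matches
step 2: x = 13 + (-5) = 8, y = 4 + (-6) = -2 -> no discrepancy
step 3: x = 8 + (-4) = 4, y = -2 + (-6) = -8 -> matches
step 4: x = 4 + (-9) = -5, y = -8 + (4) = -4 -> checks out
step 5: x = -5 + (-7) = -12, y = -4 + (6) = 2 -> no discrepancy
step 6: x = -12 + (5) = -7, y = 2 + (2) = 4 -> in agreement
step 7: x = -7 + (0) = -7, y = 4 + (-9) = -5 -> confirmed correct
step 8: x = -7 + (5) = -2, y = -5 + (-9) = -14 -> in agreement
step 9: x = -2 + (-7) = -9, y = -14 + (-3) = -17 -> confirmed correct
step 10: x = -9 + (7) = -2, y = -17 + (-1) = -18 -> in agreement
step 11: x = -2 + (-2) = -4, y = -18 + (-4) = -22 -> exactly as logged
step 12: x = -4 + (-3) = -7, y = -22 + (-8) = -30 -> confirmed correct
step 13: x = -7 + (-3) = -10, y = -30 + (0) = -30 -> the record has a different value
So the first discrepancy is step 13, where the right value is x = -10.

step 13, x = -10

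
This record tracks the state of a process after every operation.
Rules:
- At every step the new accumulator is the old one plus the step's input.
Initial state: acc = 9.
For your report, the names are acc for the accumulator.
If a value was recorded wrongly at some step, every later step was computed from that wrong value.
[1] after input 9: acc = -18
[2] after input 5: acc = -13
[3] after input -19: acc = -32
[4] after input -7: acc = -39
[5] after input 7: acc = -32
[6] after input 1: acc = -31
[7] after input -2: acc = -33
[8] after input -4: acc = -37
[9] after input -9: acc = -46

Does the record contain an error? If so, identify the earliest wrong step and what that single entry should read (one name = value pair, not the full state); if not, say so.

Recomputing the run from the initial state:
step 1: acc = 18
step 2: acc = 23
step 3: acc = 4
step 4: acc = -3
step 5: acc = 4
step 6: acc = 5
step 7: acc = 3
step 8: acc = -1
step 9: acc = -10
The first disagreement with the record is at step 1, where the value should be acc = 18.

step 1, acc = 18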